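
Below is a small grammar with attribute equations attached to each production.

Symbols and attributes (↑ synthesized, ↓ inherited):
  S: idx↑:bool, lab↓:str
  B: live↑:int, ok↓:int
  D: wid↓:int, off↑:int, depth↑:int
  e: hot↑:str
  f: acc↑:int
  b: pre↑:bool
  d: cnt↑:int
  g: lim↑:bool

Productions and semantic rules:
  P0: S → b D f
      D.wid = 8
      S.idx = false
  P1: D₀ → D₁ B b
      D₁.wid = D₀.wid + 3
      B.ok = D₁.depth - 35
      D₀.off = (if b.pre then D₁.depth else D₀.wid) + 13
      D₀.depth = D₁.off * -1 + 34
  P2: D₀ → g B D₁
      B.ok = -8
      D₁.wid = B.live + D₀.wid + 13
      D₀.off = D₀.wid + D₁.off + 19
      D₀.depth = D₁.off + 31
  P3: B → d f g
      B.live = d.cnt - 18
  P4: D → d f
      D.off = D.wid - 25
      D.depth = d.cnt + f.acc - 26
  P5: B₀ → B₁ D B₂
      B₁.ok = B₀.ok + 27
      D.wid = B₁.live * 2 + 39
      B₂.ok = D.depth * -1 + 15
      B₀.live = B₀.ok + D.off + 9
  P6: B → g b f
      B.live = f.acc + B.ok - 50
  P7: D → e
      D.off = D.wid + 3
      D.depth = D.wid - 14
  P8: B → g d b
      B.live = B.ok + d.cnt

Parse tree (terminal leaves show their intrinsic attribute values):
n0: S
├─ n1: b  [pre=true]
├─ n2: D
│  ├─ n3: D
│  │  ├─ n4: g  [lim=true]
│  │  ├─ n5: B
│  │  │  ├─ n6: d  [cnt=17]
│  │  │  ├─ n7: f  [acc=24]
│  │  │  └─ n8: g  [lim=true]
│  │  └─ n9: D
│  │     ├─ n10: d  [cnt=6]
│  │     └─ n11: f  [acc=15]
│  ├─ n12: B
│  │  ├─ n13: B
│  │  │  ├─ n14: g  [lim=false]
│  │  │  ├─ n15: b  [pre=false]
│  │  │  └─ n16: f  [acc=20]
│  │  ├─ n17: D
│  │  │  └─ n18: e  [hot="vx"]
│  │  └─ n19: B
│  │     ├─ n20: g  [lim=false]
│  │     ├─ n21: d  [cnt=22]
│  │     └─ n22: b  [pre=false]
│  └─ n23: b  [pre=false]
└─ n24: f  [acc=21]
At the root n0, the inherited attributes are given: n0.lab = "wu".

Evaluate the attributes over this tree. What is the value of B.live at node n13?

1. n0.lab = "wu"  [given at root]
2. n1.pre = true  [terminal]
3. n2.wid = 8  [8]
4. n3.wid = 11  [D₀.wid + 3]
5. n4.lim = true  [terminal]
6. n5.ok = -8  [-8]
7. n6.cnt = 17  [terminal]
8. n7.acc = 24  [terminal]
9. n8.lim = true  [terminal]
10. n5.live = -1  [d.cnt - 18]
11. n9.wid = 23  [B.live + D₀.wid + 13]
12. n10.cnt = 6  [terminal]
13. n11.acc = 15  [terminal]
14. n9.off = -2  [D.wid - 25]
15. n9.depth = -5  [d.cnt + f.acc - 26]
16. n3.off = 28  [D₀.wid + D₁.off + 19]
17. n3.depth = 29  [D₁.off + 31]
18. n12.ok = -6  [D₁.depth - 35]
19. n13.ok = 21  [B₀.ok + 27]
20. n14.lim = false  [terminal]
21. n15.pre = false  [terminal]
22. n16.acc = 20  [terminal]
23. n13.live = -9  [f.acc + B.ok - 50]
24. n17.wid = 21  [B₁.live * 2 + 39]
25. n18.hot = "vx"  [terminal]
26. n17.off = 24  [D.wid + 3]
27. n17.depth = 7  [D.wid - 14]
28. n19.ok = 8  [D.depth * -1 + 15]
29. n20.lim = false  [terminal]
30. n21.cnt = 22  [terminal]
31. n22.pre = false  [terminal]
32. n19.live = 30  [B.ok + d.cnt]
33. n12.live = 27  [B₀.ok + D.off + 9]
34. n23.pre = false  [terminal]
35. n2.off = 21  [(if b.pre then D₁.depth else D₀.wid) + 13]
36. n2.depth = 6  [D₁.off * -1 + 34]
37. n24.acc = 21  [terminal]
38. n0.idx = false  [false]

-9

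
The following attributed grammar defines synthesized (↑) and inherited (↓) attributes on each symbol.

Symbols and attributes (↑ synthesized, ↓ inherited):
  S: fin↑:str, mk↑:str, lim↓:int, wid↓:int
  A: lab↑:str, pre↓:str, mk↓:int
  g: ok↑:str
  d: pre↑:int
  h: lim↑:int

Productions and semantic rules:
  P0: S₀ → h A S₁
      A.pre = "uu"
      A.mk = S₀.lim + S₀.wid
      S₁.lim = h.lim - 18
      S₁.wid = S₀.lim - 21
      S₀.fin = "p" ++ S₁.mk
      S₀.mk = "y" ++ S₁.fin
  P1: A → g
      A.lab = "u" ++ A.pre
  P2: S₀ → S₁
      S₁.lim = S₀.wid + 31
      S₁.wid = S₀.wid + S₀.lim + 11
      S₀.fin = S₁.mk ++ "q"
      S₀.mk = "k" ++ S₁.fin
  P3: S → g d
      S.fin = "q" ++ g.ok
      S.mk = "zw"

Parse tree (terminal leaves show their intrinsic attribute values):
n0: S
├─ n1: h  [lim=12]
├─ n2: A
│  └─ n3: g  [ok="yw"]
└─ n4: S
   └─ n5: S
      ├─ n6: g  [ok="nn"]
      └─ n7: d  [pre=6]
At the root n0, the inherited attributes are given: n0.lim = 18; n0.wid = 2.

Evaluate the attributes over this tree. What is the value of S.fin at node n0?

1. n0.lim = 18  [given at root]
2. n0.wid = 2  [given at root]
3. n1.lim = 12  [terminal]
4. n2.pre = "uu"  ["uu"]
5. n2.mk = 20  [S₀.lim + S₀.wid]
6. n3.ok = "yw"  [terminal]
7. n2.lab = "uuu"  ["u" ++ A.pre]
8. n4.lim = -6  [h.lim - 18]
9. n4.wid = -3  [S₀.lim - 21]
10. n5.lim = 28  [S₀.wid + 31]
11. n5.wid = 2  [S₀.wid + S₀.lim + 11]
12. n6.ok = "nn"  [terminal]
13. n7.pre = 6  [terminal]
14. n5.fin = "qnn"  ["q" ++ g.ok]
15. n5.mk = "zw"  ["zw"]
16. n4.fin = "zwq"  [S₁.mk ++ "q"]
17. n4.mk = "kqnn"  ["k" ++ S₁.fin]
18. n0.fin = "pkqnn"  ["p" ++ S₁.mk]
19. n0.mk = "yzwq"  ["y" ++ S₁.fin]

"pkqnn"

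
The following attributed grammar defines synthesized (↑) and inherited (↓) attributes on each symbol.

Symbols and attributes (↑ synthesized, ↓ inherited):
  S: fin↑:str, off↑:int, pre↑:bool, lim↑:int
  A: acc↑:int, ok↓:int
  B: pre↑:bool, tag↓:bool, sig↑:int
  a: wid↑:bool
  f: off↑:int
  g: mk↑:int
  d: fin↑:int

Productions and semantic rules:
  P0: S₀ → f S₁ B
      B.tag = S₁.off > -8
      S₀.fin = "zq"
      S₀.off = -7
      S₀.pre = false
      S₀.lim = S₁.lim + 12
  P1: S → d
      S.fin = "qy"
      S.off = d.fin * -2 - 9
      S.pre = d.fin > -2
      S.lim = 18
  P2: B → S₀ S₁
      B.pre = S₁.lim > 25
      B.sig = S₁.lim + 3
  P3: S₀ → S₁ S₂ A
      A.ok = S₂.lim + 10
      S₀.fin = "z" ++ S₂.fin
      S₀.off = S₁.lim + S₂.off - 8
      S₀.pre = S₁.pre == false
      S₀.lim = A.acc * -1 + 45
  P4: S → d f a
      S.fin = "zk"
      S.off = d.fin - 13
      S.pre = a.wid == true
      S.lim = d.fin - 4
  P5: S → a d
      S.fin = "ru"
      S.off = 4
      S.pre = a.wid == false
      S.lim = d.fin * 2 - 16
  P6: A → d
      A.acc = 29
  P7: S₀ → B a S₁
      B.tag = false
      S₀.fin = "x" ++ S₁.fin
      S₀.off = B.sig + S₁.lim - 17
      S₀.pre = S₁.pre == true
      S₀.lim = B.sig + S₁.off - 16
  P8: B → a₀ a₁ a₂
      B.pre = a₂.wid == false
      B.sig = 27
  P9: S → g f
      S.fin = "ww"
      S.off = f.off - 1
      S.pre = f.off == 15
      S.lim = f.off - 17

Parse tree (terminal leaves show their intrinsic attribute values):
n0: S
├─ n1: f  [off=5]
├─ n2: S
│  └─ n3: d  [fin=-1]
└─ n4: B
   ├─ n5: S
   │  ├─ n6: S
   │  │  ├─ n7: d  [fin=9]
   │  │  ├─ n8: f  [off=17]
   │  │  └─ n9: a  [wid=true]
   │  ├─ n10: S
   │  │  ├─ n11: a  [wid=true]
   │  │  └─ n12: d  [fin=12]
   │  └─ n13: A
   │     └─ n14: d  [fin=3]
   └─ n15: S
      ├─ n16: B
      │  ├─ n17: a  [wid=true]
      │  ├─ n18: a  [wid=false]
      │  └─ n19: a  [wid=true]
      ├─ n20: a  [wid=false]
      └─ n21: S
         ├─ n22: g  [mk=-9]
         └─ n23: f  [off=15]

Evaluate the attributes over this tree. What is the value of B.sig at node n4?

28

1. n1.off = 5  [terminal]
2. n3.fin = -1  [terminal]
3. n2.fin = "qy"  ["qy"]
4. n2.off = -7  [d.fin * -2 - 9]
5. n2.pre = true  [d.fin > -2]
6. n2.lim = 18  [18]
7. n4.tag = true  [S₁.off > -8]
8. n7.fin = 9  [terminal]
9. n8.off = 17  [terminal]
10. n9.wid = true  [terminal]
11. n6.fin = "zk"  ["zk"]
12. n6.off = -4  [d.fin - 13]
13. n6.pre = true  [a.wid == true]
14. n6.lim = 5  [d.fin - 4]
15. n11.wid = true  [terminal]
16. n12.fin = 12  [terminal]
17. n10.fin = "ru"  ["ru"]
18. n10.off = 4  [4]
19. n10.pre = false  [a.wid == false]
20. n10.lim = 8  [d.fin * 2 - 16]
21. n13.ok = 18  [S₂.lim + 10]
22. n14.fin = 3  [terminal]
23. n13.acc = 29  [29]
24. n5.fin = "zru"  ["z" ++ S₂.fin]
25. n5.off = 1  [S₁.lim + S₂.off - 8]
26. n5.pre = false  [S₁.pre == false]
27. n5.lim = 16  [A.acc * -1 + 45]
28. n16.tag = false  [false]
29. n17.wid = true  [terminal]
30. n18.wid = false  [terminal]
31. n19.wid = true  [terminal]
32. n16.pre = false  [a₂.wid == false]
33. n16.sig = 27  [27]
34. n20.wid = false  [terminal]
35. n22.mk = -9  [terminal]
36. n23.off = 15  [terminal]
37. n21.fin = "ww"  ["ww"]
38. n21.off = 14  [f.off - 1]
39. n21.pre = true  [f.off == 15]
40. n21.lim = -2  [f.off - 17]
41. n15.fin = "xww"  ["x" ++ S₁.fin]
42. n15.off = 8  [B.sig + S₁.lim - 17]
43. n15.pre = true  [S₁.pre == true]
44. n15.lim = 25  [B.sig + S₁.off - 16]
45. n4.pre = false  [S₁.lim > 25]
46. n4.sig = 28  [S₁.lim + 3]
47. n0.fin = "zq"  ["zq"]
48. n0.off = -7  [-7]
49. n0.pre = false  [false]
50. n0.lim = 30  [S₁.lim + 12]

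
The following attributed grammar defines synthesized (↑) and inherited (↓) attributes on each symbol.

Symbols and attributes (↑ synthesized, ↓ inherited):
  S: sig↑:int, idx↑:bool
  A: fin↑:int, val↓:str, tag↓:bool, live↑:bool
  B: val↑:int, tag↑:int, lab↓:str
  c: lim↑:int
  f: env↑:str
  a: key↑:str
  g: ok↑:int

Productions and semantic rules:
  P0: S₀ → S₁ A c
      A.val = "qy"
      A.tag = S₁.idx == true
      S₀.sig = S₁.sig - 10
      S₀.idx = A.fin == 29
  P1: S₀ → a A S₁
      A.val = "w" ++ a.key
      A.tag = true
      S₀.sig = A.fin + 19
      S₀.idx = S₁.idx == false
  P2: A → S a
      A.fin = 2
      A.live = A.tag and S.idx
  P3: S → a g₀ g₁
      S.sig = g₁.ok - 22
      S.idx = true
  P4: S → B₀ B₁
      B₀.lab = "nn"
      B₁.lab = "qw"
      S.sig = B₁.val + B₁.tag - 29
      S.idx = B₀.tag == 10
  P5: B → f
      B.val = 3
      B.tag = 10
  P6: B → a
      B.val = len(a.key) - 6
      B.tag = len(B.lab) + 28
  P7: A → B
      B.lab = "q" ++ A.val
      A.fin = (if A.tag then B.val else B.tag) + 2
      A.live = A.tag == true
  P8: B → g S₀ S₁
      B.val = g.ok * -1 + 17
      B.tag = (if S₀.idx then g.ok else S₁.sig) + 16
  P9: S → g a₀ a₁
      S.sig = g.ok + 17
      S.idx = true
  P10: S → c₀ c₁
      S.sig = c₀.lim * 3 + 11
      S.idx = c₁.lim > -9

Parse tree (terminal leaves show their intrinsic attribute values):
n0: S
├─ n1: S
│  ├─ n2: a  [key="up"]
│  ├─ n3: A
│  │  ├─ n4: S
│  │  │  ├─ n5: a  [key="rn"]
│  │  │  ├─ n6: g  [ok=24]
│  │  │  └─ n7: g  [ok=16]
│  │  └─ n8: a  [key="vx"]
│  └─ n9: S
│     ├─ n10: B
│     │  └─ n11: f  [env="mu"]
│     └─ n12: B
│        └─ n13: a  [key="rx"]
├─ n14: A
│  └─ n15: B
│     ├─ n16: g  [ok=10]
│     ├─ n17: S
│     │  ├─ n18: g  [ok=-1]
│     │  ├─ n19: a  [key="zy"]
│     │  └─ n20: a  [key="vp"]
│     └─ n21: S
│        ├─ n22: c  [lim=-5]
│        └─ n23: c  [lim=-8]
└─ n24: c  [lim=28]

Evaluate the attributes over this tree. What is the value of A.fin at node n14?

28

1. n2.key = "up"  [terminal]
2. n3.val = "wup"  ["w" ++ a.key]
3. n3.tag = true  [true]
4. n5.key = "rn"  [terminal]
5. n6.ok = 24  [terminal]
6. n7.ok = 16  [terminal]
7. n4.sig = -6  [g₁.ok - 22]
8. n4.idx = true  [true]
9. n8.key = "vx"  [terminal]
10. n3.fin = 2  [2]
11. n3.live = true  [A.tag and S.idx]
12. n10.lab = "nn"  ["nn"]
13. n11.env = "mu"  [terminal]
14. n10.val = 3  [3]
15. n10.tag = 10  [10]
16. n12.lab = "qw"  ["qw"]
17. n13.key = "rx"  [terminal]
18. n12.val = -4  [len(a.key) - 6]
19. n12.tag = 30  [len(B.lab) + 28]
20. n9.sig = -3  [B₁.val + B₁.tag - 29]
21. n9.idx = true  [B₀.tag == 10]
22. n1.sig = 21  [A.fin + 19]
23. n1.idx = false  [S₁.idx == false]
24. n14.val = "qy"  ["qy"]
25. n14.tag = false  [S₁.idx == true]
26. n15.lab = "qqy"  ["q" ++ A.val]
27. n16.ok = 10  [terminal]
28. n18.ok = -1  [terminal]
29. n19.key = "zy"  [terminal]
30. n20.key = "vp"  [terminal]
31. n17.sig = 16  [g.ok + 17]
32. n17.idx = true  [true]
33. n22.lim = -5  [terminal]
34. n23.lim = -8  [terminal]
35. n21.sig = -4  [c₀.lim * 3 + 11]
36. n21.idx = true  [c₁.lim > -9]
37. n15.val = 7  [g.ok * -1 + 17]
38. n15.tag = 26  [(if S₀.idx then g.ok else S₁.sig) + 16]
39. n14.fin = 28  [(if A.tag then B.val else B.tag) + 2]
40. n14.live = false  [A.tag == true]
41. n24.lim = 28  [terminal]
42. n0.sig = 11  [S₁.sig - 10]
43. n0.idx = false  [A.fin == 29]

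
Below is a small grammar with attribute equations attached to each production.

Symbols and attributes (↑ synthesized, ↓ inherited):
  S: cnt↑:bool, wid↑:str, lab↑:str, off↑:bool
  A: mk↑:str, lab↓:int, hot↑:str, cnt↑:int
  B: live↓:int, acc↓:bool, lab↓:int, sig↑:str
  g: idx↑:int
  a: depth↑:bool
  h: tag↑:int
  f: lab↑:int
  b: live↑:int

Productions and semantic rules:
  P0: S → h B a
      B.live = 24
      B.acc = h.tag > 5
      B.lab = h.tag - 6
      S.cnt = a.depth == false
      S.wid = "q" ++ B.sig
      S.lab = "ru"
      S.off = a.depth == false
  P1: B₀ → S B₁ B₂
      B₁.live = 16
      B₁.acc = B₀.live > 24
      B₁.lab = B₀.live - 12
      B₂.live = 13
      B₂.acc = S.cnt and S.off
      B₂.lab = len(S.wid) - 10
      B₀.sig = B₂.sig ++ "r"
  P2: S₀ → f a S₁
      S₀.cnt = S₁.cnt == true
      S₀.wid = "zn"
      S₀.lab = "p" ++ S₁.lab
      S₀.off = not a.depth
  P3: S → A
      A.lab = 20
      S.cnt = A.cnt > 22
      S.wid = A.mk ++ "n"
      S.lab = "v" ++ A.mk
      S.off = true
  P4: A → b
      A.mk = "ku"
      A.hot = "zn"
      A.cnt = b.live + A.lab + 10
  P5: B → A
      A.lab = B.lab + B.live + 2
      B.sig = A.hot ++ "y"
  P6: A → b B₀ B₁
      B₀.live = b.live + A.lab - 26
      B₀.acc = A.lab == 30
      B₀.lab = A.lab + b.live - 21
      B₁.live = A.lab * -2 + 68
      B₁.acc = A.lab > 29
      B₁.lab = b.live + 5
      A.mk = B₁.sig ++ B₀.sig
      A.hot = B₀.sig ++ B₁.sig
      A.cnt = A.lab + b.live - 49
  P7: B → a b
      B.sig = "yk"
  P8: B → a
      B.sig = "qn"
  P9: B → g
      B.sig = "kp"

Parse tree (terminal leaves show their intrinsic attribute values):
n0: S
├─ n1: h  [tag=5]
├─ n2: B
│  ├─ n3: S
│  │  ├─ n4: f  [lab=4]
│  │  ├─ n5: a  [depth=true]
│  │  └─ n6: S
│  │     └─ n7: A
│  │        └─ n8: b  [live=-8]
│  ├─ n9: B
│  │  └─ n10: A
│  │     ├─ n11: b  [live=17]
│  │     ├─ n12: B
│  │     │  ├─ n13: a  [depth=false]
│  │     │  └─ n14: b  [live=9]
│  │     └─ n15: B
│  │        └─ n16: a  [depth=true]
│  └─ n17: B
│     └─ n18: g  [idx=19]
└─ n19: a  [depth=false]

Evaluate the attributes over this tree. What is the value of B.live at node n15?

1. n1.tag = 5  [terminal]
2. n2.live = 24  [24]
3. n2.acc = false  [h.tag > 5]
4. n2.lab = -1  [h.tag - 6]
5. n4.lab = 4  [terminal]
6. n5.depth = true  [terminal]
7. n7.lab = 20  [20]
8. n8.live = -8  [terminal]
9. n7.mk = "ku"  ["ku"]
10. n7.hot = "zn"  ["zn"]
11. n7.cnt = 22  [b.live + A.lab + 10]
12. n6.cnt = false  [A.cnt > 22]
13. n6.wid = "kun"  [A.mk ++ "n"]
14. n6.lab = "vku"  ["v" ++ A.mk]
15. n6.off = true  [true]
16. n3.cnt = false  [S₁.cnt == true]
17. n3.wid = "zn"  ["zn"]
18. n3.lab = "pvku"  ["p" ++ S₁.lab]
19. n3.off = false  [not a.depth]
20. n9.live = 16  [16]
21. n9.acc = false  [B₀.live > 24]
22. n9.lab = 12  [B₀.live - 12]
23. n10.lab = 30  [B.lab + B.live + 2]
24. n11.live = 17  [terminal]
25. n12.live = 21  [b.live + A.lab - 26]
26. n12.acc = true  [A.lab == 30]
27. n12.lab = 26  [A.lab + b.live - 21]
28. n13.depth = false  [terminal]
29. n14.live = 9  [terminal]
30. n12.sig = "yk"  ["yk"]
31. n15.live = 8  [A.lab * -2 + 68]
32. n15.acc = true  [A.lab > 29]
33. n15.lab = 22  [b.live + 5]
34. n16.depth = true  [terminal]
35. n15.sig = "qn"  ["qn"]
36. n10.mk = "qnyk"  [B₁.sig ++ B₀.sig]
37. n10.hot = "ykqn"  [B₀.sig ++ B₁.sig]
38. n10.cnt = -2  [A.lab + b.live - 49]
39. n9.sig = "ykqny"  [A.hot ++ "y"]
40. n17.live = 13  [13]
41. n17.acc = false  [S.cnt and S.off]
42. n17.lab = -8  [len(S.wid) - 10]
43. n18.idx = 19  [terminal]
44. n17.sig = "kp"  ["kp"]
45. n2.sig = "kpr"  [B₂.sig ++ "r"]
46. n19.depth = false  [terminal]
47. n0.cnt = true  [a.depth == false]
48. n0.wid = "qkpr"  ["q" ++ B.sig]
49. n0.lab = "ru"  ["ru"]
50. n0.off = true  [a.depth == false]

8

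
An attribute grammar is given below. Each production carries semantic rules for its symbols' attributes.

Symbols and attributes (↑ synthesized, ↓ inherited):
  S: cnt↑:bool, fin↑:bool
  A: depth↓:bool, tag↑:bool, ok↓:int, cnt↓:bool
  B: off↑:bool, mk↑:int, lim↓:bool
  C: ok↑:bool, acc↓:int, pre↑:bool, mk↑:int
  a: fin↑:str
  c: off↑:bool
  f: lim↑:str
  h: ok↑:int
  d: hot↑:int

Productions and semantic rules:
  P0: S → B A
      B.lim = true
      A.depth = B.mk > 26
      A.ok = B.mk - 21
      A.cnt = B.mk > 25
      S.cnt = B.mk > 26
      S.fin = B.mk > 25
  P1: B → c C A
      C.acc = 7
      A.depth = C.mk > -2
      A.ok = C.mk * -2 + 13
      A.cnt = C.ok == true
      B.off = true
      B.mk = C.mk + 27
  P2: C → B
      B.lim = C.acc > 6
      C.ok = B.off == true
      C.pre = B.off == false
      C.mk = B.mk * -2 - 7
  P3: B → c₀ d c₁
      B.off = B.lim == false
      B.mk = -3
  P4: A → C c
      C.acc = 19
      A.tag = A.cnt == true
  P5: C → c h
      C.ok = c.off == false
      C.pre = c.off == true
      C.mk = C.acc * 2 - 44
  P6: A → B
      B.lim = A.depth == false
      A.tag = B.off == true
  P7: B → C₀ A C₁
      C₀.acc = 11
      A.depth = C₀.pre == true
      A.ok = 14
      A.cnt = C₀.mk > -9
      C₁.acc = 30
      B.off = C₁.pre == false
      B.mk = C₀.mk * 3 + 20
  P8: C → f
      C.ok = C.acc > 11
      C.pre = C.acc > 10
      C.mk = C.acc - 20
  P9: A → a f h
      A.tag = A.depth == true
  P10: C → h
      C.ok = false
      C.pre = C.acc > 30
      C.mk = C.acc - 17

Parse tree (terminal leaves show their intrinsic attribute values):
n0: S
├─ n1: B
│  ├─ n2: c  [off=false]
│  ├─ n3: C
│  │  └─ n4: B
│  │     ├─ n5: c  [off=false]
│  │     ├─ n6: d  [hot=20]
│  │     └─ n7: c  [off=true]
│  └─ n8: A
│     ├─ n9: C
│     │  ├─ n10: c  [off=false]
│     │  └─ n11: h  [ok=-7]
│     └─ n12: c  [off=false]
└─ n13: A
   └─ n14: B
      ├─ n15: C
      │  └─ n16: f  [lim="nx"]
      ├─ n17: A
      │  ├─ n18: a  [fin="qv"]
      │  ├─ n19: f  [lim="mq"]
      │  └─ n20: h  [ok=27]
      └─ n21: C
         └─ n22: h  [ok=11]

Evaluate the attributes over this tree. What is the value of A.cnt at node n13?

true

1. n1.lim = true  [true]
2. n2.off = false  [terminal]
3. n3.acc = 7  [7]
4. n4.lim = true  [C.acc > 6]
5. n5.off = false  [terminal]
6. n6.hot = 20  [terminal]
7. n7.off = true  [terminal]
8. n4.off = false  [B.lim == false]
9. n4.mk = -3  [-3]
10. n3.ok = false  [B.off == true]
11. n3.pre = true  [B.off == false]
12. n3.mk = -1  [B.mk * -2 - 7]
13. n8.depth = true  [C.mk > -2]
14. n8.ok = 15  [C.mk * -2 + 13]
15. n8.cnt = false  [C.ok == true]
16. n9.acc = 19  [19]
17. n10.off = false  [terminal]
18. n11.ok = -7  [terminal]
19. n9.ok = true  [c.off == false]
20. n9.pre = false  [c.off == true]
21. n9.mk = -6  [C.acc * 2 - 44]
22. n12.off = false  [terminal]
23. n8.tag = false  [A.cnt == true]
24. n1.off = true  [true]
25. n1.mk = 26  [C.mk + 27]
26. n13.depth = false  [B.mk > 26]
27. n13.ok = 5  [B.mk - 21]
28. n13.cnt = true  [B.mk > 25]
29. n14.lim = true  [A.depth == false]
30. n15.acc = 11  [11]
31. n16.lim = "nx"  [terminal]
32. n15.ok = false  [C.acc > 11]
33. n15.pre = true  [C.acc > 10]
34. n15.mk = -9  [C.acc - 20]
35. n17.depth = true  [C₀.pre == true]
36. n17.ok = 14  [14]
37. n17.cnt = false  [C₀.mk > -9]
38. n18.fin = "qv"  [terminal]
39. n19.lim = "mq"  [terminal]
40. n20.ok = 27  [terminal]
41. n17.tag = true  [A.depth == true]
42. n21.acc = 30  [30]
43. n22.ok = 11  [terminal]
44. n21.ok = false  [false]
45. n21.pre = false  [C.acc > 30]
46. n21.mk = 13  [C.acc - 17]
47. n14.off = true  [C₁.pre == false]
48. n14.mk = -7  [C₀.mk * 3 + 20]
49. n13.tag = true  [B.off == true]
50. n0.cnt = false  [B.mk > 26]
51. n0.fin = true  [B.mk > 25]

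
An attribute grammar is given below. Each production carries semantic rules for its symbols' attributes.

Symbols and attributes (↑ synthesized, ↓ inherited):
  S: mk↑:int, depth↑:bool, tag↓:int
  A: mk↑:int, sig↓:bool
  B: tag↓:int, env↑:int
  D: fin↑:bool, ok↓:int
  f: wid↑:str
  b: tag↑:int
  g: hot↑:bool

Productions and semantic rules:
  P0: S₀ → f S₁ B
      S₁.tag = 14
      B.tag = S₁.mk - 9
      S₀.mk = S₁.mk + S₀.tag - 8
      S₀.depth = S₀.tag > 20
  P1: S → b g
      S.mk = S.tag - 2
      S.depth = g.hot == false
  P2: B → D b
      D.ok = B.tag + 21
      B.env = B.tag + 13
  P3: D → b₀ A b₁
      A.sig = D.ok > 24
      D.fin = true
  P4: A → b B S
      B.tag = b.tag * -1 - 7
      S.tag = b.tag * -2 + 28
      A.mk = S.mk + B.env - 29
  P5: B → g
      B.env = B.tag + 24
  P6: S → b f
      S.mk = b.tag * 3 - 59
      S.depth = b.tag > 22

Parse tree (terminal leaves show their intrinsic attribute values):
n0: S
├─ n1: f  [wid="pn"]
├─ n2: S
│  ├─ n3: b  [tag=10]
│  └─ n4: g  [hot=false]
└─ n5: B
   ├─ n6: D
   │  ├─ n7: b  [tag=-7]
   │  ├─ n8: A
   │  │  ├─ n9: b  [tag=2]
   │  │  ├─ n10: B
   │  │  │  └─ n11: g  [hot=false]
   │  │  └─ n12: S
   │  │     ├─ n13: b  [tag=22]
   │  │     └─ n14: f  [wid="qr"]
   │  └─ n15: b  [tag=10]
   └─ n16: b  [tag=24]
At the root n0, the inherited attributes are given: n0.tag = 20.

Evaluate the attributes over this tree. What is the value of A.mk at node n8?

1. n0.tag = 20  [given at root]
2. n1.wid = "pn"  [terminal]
3. n2.tag = 14  [14]
4. n3.tag = 10  [terminal]
5. n4.hot = false  [terminal]
6. n2.mk = 12  [S.tag - 2]
7. n2.depth = true  [g.hot == false]
8. n5.tag = 3  [S₁.mk - 9]
9. n6.ok = 24  [B.tag + 21]
10. n7.tag = -7  [terminal]
11. n8.sig = false  [D.ok > 24]
12. n9.tag = 2  [terminal]
13. n10.tag = -9  [b.tag * -1 - 7]
14. n11.hot = false  [terminal]
15. n10.env = 15  [B.tag + 24]
16. n12.tag = 24  [b.tag * -2 + 28]
17. n13.tag = 22  [terminal]
18. n14.wid = "qr"  [terminal]
19. n12.mk = 7  [b.tag * 3 - 59]
20. n12.depth = false  [b.tag > 22]
21. n8.mk = -7  [S.mk + B.env - 29]
22. n15.tag = 10  [terminal]
23. n6.fin = true  [true]
24. n16.tag = 24  [terminal]
25. n5.env = 16  [B.tag + 13]
26. n0.mk = 24  [S₁.mk + S₀.tag - 8]
27. n0.depth = false  [S₀.tag > 20]

-7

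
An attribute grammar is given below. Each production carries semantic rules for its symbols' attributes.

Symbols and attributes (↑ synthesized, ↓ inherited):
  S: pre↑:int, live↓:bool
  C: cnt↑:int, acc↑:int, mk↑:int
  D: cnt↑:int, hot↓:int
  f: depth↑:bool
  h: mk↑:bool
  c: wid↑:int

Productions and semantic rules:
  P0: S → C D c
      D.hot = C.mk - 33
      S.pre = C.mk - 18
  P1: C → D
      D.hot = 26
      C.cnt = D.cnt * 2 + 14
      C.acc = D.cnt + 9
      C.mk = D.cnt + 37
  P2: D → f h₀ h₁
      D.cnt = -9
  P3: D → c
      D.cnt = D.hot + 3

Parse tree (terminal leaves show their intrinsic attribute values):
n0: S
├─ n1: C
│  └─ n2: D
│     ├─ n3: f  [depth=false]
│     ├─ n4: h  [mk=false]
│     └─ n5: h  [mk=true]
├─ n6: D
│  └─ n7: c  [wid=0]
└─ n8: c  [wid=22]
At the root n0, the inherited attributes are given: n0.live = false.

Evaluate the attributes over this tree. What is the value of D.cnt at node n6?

-2

1. n0.live = false  [given at root]
2. n2.hot = 26  [26]
3. n3.depth = false  [terminal]
4. n4.mk = false  [terminal]
5. n5.mk = true  [terminal]
6. n2.cnt = -9  [-9]
7. n1.cnt = -4  [D.cnt * 2 + 14]
8. n1.acc = 0  [D.cnt + 9]
9. n1.mk = 28  [D.cnt + 37]
10. n6.hot = -5  [C.mk - 33]
11. n7.wid = 0  [terminal]
12. n6.cnt = -2  [D.hot + 3]
13. n8.wid = 22  [terminal]
14. n0.pre = 10  [C.mk - 18]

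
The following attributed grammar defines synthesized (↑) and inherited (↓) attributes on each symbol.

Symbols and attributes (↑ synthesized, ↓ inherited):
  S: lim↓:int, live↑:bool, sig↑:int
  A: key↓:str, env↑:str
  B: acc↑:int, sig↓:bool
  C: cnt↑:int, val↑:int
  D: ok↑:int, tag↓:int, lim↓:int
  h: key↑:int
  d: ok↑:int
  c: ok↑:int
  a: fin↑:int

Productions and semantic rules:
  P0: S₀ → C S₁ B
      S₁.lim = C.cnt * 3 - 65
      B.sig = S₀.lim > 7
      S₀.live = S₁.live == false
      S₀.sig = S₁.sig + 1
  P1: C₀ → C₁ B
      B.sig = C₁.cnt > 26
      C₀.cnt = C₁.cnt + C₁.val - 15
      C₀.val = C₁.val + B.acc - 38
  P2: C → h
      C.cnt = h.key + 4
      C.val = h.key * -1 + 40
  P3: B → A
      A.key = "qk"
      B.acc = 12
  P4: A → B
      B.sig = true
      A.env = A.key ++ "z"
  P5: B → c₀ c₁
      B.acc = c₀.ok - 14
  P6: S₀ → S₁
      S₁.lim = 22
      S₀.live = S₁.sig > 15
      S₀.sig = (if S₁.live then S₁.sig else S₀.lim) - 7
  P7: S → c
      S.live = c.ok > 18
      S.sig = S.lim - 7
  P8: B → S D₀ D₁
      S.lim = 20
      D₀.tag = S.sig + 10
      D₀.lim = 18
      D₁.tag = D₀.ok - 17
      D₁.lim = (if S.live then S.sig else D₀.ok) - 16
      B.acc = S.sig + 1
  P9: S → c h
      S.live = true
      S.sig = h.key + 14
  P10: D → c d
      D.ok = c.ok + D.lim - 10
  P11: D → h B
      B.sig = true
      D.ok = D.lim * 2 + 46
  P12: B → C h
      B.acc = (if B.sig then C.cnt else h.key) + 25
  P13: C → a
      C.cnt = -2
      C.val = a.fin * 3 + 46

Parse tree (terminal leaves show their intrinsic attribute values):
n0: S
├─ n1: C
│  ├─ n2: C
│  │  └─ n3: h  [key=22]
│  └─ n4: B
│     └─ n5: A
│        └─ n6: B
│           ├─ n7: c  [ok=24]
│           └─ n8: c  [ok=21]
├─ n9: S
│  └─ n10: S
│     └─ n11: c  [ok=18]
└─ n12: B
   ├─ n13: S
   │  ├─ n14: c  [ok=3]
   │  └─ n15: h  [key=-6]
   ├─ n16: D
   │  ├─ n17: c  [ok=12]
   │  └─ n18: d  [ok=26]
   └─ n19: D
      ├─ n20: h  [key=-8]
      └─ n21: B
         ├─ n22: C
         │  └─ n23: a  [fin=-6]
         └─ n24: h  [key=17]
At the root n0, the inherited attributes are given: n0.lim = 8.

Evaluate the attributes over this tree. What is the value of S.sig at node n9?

15

1. n0.lim = 8  [given at root]
2. n3.key = 22  [terminal]
3. n2.cnt = 26  [h.key + 4]
4. n2.val = 18  [h.key * -1 + 40]
5. n4.sig = false  [C₁.cnt > 26]
6. n5.key = "qk"  ["qk"]
7. n6.sig = true  [true]
8. n7.ok = 24  [terminal]
9. n8.ok = 21  [terminal]
10. n6.acc = 10  [c₀.ok - 14]
11. n5.env = "qkz"  [A.key ++ "z"]
12. n4.acc = 12  [12]
13. n1.cnt = 29  [C₁.cnt + C₁.val - 15]
14. n1.val = -8  [C₁.val + B.acc - 38]
15. n9.lim = 22  [C.cnt * 3 - 65]
16. n10.lim = 22  [22]
17. n11.ok = 18  [terminal]
18. n10.live = false  [c.ok > 18]
19. n10.sig = 15  [S.lim - 7]
20. n9.live = false  [S₁.sig > 15]
21. n9.sig = 15  [(if S₁.live then S₁.sig else S₀.lim) - 7]
22. n12.sig = true  [S₀.lim > 7]
23. n13.lim = 20  [20]
24. n14.ok = 3  [terminal]
25. n15.key = -6  [terminal]
26. n13.live = true  [true]
27. n13.sig = 8  [h.key + 14]
28. n16.tag = 18  [S.sig + 10]
29. n16.lim = 18  [18]
30. n17.ok = 12  [terminal]
31. n18.ok = 26  [terminal]
32. n16.ok = 20  [c.ok + D.lim - 10]
33. n19.tag = 3  [D₀.ok - 17]
34. n19.lim = -8  [(if S.live then S.sig else D₀.ok) - 16]
35. n20.key = -8  [terminal]
36. n21.sig = true  [true]
37. n23.fin = -6  [terminal]
38. n22.cnt = -2  [-2]
39. n22.val = 28  [a.fin * 3 + 46]
40. n24.key = 17  [terminal]
41. n21.acc = 23  [(if B.sig then C.cnt else h.key) + 25]
42. n19.ok = 30  [D.lim * 2 + 46]
43. n12.acc = 9  [S.sig + 1]
44. n0.live = true  [S₁.live == false]
45. n0.sig = 16  [S₁.sig + 1]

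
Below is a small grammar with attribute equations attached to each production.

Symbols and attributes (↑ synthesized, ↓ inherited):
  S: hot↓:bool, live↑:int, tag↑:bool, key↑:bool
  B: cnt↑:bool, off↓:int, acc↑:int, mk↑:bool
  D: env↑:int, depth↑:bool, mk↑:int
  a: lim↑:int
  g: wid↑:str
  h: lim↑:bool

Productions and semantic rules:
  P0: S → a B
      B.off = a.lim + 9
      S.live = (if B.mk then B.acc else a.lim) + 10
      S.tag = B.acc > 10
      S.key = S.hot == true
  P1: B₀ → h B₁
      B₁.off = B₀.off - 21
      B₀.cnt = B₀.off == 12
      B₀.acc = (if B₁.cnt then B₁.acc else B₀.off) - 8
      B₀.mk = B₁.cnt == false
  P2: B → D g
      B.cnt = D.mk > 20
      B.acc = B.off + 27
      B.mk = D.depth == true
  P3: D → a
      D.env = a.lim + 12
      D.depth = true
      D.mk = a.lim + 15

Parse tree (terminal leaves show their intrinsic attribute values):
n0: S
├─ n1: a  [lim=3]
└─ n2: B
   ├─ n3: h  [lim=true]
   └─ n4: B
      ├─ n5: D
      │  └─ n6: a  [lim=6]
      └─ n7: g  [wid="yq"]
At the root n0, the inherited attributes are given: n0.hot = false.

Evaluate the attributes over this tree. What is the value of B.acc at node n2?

1. n0.hot = false  [given at root]
2. n1.lim = 3  [terminal]
3. n2.off = 12  [a.lim + 9]
4. n3.lim = true  [terminal]
5. n4.off = -9  [B₀.off - 21]
6. n6.lim = 6  [terminal]
7. n5.env = 18  [a.lim + 12]
8. n5.depth = true  [true]
9. n5.mk = 21  [a.lim + 15]
10. n7.wid = "yq"  [terminal]
11. n4.cnt = true  [D.mk > 20]
12. n4.acc = 18  [B.off + 27]
13. n4.mk = true  [D.depth == true]
14. n2.cnt = true  [B₀.off == 12]
15. n2.acc = 10  [(if B₁.cnt then B₁.acc else B₀.off) - 8]
16. n2.mk = false  [B₁.cnt == false]
17. n0.live = 13  [(if B.mk then B.acc else a.lim) + 10]
18. n0.tag = false  [B.acc > 10]
19. n0.key = false  [S.hot == true]

10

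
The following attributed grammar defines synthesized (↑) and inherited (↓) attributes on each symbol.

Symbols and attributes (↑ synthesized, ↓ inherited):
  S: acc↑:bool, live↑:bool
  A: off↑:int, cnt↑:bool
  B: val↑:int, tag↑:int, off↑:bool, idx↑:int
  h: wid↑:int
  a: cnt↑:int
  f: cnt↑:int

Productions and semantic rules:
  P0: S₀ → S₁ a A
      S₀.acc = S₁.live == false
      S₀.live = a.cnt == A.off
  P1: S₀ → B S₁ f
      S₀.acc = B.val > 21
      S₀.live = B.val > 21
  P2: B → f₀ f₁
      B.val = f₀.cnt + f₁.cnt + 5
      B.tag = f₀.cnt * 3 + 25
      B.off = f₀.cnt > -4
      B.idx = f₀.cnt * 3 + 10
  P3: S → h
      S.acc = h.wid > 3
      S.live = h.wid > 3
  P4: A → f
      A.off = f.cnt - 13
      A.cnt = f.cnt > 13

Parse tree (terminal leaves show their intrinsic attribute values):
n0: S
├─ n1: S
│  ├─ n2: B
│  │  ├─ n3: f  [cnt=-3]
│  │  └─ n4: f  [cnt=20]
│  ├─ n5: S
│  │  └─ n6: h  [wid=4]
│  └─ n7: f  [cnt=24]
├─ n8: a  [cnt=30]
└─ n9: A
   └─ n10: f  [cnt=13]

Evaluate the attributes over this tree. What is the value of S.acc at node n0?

false

1. n3.cnt = -3  [terminal]
2. n4.cnt = 20  [terminal]
3. n2.val = 22  [f₀.cnt + f₁.cnt + 5]
4. n2.tag = 16  [f₀.cnt * 3 + 25]
5. n2.off = true  [f₀.cnt > -4]
6. n2.idx = 1  [f₀.cnt * 3 + 10]
7. n6.wid = 4  [terminal]
8. n5.acc = true  [h.wid > 3]
9. n5.live = true  [h.wid > 3]
10. n7.cnt = 24  [terminal]
11. n1.acc = true  [B.val > 21]
12. n1.live = true  [B.val > 21]
13. n8.cnt = 30  [terminal]
14. n10.cnt = 13  [terminal]
15. n9.off = 0  [f.cnt - 13]
16. n9.cnt = false  [f.cnt > 13]
17. n0.acc = false  [S₁.live == false]
18. n0.live = false  [a.cnt == A.off]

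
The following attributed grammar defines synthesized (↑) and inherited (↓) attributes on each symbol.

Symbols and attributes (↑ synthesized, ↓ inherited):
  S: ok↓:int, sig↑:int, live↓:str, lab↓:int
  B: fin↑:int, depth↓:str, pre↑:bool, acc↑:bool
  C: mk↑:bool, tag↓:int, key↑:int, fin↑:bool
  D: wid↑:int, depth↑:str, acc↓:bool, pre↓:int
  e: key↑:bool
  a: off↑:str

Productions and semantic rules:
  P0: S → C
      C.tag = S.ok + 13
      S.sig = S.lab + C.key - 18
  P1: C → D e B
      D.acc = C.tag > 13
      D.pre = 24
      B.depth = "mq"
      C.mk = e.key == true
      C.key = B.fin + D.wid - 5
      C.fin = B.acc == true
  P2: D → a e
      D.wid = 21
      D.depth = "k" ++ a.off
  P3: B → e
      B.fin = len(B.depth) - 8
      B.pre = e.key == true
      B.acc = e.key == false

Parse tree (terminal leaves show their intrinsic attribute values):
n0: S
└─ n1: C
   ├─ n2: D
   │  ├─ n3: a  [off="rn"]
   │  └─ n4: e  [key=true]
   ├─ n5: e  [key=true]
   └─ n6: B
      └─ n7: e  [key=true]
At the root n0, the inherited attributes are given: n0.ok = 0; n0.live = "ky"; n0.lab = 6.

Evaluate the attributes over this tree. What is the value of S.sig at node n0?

-2

1. n0.ok = 0  [given at root]
2. n0.live = "ky"  [given at root]
3. n0.lab = 6  [given at root]
4. n1.tag = 13  [S.ok + 13]
5. n2.acc = false  [C.tag > 13]
6. n2.pre = 24  [24]
7. n3.off = "rn"  [terminal]
8. n4.key = true  [terminal]
9. n2.wid = 21  [21]
10. n2.depth = "krn"  ["k" ++ a.off]
11. n5.key = true  [terminal]
12. n6.depth = "mq"  ["mq"]
13. n7.key = true  [terminal]
14. n6.fin = -6  [len(B.depth) - 8]
15. n6.pre = true  [e.key == true]
16. n6.acc = false  [e.key == false]
17. n1.mk = true  [e.key == true]
18. n1.key = 10  [B.fin + D.wid - 5]
19. n1.fin = false  [B.acc == true]
20. n0.sig = -2  [S.lab + C.key - 18]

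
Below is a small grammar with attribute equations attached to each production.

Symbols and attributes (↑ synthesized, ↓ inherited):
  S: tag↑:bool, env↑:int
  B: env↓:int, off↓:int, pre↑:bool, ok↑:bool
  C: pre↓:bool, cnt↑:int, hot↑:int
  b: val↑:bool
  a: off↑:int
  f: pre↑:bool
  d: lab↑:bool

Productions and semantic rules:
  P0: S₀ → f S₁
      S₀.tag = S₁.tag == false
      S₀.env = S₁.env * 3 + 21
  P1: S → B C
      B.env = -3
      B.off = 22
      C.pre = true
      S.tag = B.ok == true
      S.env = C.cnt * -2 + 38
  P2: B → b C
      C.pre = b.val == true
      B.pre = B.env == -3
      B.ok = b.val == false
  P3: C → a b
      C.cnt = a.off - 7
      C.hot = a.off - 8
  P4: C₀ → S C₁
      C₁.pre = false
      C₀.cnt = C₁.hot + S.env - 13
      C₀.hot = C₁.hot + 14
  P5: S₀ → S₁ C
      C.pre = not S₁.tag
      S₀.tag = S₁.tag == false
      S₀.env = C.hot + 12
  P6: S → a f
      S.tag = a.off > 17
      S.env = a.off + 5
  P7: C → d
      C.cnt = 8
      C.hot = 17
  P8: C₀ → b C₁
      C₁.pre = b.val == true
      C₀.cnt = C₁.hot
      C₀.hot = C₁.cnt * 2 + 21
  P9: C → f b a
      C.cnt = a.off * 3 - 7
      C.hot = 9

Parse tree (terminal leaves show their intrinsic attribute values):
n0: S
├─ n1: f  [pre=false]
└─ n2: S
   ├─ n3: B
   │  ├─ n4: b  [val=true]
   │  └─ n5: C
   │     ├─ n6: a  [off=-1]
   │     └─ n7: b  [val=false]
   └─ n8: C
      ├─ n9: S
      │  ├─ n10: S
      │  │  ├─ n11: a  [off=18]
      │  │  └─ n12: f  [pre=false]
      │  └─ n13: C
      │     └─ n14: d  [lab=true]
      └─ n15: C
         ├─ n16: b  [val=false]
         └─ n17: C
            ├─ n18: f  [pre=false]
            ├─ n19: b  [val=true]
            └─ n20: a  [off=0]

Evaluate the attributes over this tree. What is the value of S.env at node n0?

-3

1. n1.pre = false  [terminal]
2. n3.env = -3  [-3]
3. n3.off = 22  [22]
4. n4.val = true  [terminal]
5. n5.pre = true  [b.val == true]
6. n6.off = -1  [terminal]
7. n7.val = false  [terminal]
8. n5.cnt = -8  [a.off - 7]
9. n5.hot = -9  [a.off - 8]
10. n3.pre = true  [B.env == -3]
11. n3.ok = false  [b.val == false]
12. n8.pre = true  [true]
13. n11.off = 18  [terminal]
14. n12.pre = false  [terminal]
15. n10.tag = true  [a.off > 17]
16. n10.env = 23  [a.off + 5]
17. n13.pre = false  [not S₁.tag]
18. n14.lab = true  [terminal]
19. n13.cnt = 8  [8]
20. n13.hot = 17  [17]
21. n9.tag = false  [S₁.tag == false]
22. n9.env = 29  [C.hot + 12]
23. n15.pre = false  [false]
24. n16.val = false  [terminal]
25. n17.pre = false  [b.val == true]
26. n18.pre = false  [terminal]
27. n19.val = true  [terminal]
28. n20.off = 0  [terminal]
29. n17.cnt = -7  [a.off * 3 - 7]
30. n17.hot = 9  [9]
31. n15.cnt = 9  [C₁.hot]
32. n15.hot = 7  [C₁.cnt * 2 + 21]
33. n8.cnt = 23  [C₁.hot + S.env - 13]
34. n8.hot = 21  [C₁.hot + 14]
35. n2.tag = false  [B.ok == true]
36. n2.env = -8  [C.cnt * -2 + 38]
37. n0.tag = true  [S₁.tag == false]
38. n0.env = -3  [S₁.env * 3 + 21]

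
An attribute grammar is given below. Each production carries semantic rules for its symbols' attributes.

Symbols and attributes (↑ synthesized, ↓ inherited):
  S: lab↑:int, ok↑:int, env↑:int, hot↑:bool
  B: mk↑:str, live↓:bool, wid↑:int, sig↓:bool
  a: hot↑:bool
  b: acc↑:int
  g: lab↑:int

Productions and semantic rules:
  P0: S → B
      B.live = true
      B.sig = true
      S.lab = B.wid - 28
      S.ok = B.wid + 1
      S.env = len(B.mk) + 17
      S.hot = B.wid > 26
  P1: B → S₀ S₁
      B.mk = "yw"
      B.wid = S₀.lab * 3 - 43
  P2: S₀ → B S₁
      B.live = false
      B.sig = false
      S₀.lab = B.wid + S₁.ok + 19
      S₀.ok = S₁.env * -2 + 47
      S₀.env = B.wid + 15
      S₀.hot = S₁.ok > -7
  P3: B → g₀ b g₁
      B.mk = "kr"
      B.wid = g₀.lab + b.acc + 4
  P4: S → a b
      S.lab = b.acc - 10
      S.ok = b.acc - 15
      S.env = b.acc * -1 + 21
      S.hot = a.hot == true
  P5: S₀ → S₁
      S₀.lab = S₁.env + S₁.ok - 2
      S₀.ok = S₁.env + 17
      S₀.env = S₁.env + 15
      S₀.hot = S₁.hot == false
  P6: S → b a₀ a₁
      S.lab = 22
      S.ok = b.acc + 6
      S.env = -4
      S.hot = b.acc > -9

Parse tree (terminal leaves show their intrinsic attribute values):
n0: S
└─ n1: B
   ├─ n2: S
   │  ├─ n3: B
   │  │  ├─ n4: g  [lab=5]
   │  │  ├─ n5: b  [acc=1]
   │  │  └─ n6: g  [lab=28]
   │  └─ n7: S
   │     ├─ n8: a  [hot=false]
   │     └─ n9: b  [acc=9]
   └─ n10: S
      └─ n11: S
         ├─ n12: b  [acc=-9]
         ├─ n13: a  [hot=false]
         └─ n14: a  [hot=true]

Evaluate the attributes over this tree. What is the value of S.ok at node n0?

1. n1.live = true  [true]
2. n1.sig = true  [true]
3. n3.live = false  [false]
4. n3.sig = false  [false]
5. n4.lab = 5  [terminal]
6. n5.acc = 1  [terminal]
7. n6.lab = 28  [terminal]
8. n3.mk = "kr"  ["kr"]
9. n3.wid = 10  [g₀.lab + b.acc + 4]
10. n8.hot = false  [terminal]
11. n9.acc = 9  [terminal]
12. n7.lab = -1  [b.acc - 10]
13. n7.ok = -6  [b.acc - 15]
14. n7.env = 12  [b.acc * -1 + 21]
15. n7.hot = false  [a.hot == true]
16. n2.lab = 23  [B.wid + S₁.ok + 19]
17. n2.ok = 23  [S₁.env * -2 + 47]
18. n2.env = 25  [B.wid + 15]
19. n2.hot = true  [S₁.ok > -7]
20. n12.acc = -9  [terminal]
21. n13.hot = false  [terminal]
22. n14.hot = true  [terminal]
23. n11.lab = 22  [22]
24. n11.ok = -3  [b.acc + 6]
25. n11.env = -4  [-4]
26. n11.hot = false  [b.acc > -9]
27. n10.lab = -9  [S₁.env + S₁.ok - 2]
28. n10.ok = 13  [S₁.env + 17]
29. n10.env = 11  [S₁.env + 15]
30. n10.hot = true  [S₁.hot == false]
31. n1.mk = "yw"  ["yw"]
32. n1.wid = 26  [S₀.lab * 3 - 43]
33. n0.lab = -2  [B.wid - 28]
34. n0.ok = 27  [B.wid + 1]
35. n0.env = 19  [len(B.mk) + 17]
36. n0.hot = false  [B.wid > 26]

27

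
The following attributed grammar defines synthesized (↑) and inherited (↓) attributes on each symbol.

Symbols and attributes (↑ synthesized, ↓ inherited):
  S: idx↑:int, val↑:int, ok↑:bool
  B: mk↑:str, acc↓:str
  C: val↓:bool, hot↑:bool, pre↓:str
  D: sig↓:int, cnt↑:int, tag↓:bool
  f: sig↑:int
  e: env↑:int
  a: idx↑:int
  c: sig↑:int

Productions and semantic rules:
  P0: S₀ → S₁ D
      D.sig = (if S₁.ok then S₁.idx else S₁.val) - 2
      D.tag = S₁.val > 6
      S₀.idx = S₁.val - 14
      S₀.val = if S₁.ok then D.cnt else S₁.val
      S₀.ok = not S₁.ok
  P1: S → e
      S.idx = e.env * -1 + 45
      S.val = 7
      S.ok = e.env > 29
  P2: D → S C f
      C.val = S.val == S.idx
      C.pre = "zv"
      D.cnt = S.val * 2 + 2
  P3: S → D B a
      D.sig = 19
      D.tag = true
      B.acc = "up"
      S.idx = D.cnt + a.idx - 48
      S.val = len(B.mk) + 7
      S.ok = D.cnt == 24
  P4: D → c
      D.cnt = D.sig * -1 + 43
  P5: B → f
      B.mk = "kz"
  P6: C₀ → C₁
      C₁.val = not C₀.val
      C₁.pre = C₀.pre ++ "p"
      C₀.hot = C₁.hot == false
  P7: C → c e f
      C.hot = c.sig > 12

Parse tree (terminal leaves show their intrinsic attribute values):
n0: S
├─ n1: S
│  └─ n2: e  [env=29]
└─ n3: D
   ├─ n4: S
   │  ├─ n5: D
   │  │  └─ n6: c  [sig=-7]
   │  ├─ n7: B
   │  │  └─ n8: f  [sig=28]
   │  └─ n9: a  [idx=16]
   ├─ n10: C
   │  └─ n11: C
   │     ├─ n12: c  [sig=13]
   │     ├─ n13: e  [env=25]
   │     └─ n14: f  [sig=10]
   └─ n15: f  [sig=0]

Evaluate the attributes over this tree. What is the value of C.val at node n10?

false

1. n2.env = 29  [terminal]
2. n1.idx = 16  [e.env * -1 + 45]
3. n1.val = 7  [7]
4. n1.ok = false  [e.env > 29]
5. n3.sig = 5  [(if S₁.ok then S₁.idx else S₁.val) - 2]
6. n3.tag = true  [S₁.val > 6]
7. n5.sig = 19  [19]
8. n5.tag = true  [true]
9. n6.sig = -7  [terminal]
10. n5.cnt = 24  [D.sig * -1 + 43]
11. n7.acc = "up"  ["up"]
12. n8.sig = 28  [terminal]
13. n7.mk = "kz"  ["kz"]
14. n9.idx = 16  [terminal]
15. n4.idx = -8  [D.cnt + a.idx - 48]
16. n4.val = 9  [len(B.mk) + 7]
17. n4.ok = true  [D.cnt == 24]
18. n10.val = false  [S.val == S.idx]
19. n10.pre = "zv"  ["zv"]
20. n11.val = true  [not C₀.val]
21. n11.pre = "zvp"  [C₀.pre ++ "p"]
22. n12.sig = 13  [terminal]
23. n13.env = 25  [terminal]
24. n14.sig = 10  [terminal]
25. n11.hot = true  [c.sig > 12]
26. n10.hot = false  [C₁.hot == false]
27. n15.sig = 0  [terminal]
28. n3.cnt = 20  [S.val * 2 + 2]
29. n0.idx = -7  [S₁.val - 14]
30. n0.val = 7  [if S₁.ok then D.cnt else S₁.val]
31. n0.ok = true  [not S₁.ok]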